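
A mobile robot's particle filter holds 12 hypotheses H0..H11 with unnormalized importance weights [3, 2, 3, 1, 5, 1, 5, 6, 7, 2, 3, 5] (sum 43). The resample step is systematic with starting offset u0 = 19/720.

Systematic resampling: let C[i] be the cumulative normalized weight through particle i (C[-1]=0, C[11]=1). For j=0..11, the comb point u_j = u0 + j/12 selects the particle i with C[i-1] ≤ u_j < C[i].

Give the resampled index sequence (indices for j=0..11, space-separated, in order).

0 1 3 4 6 6 7 8 8 9 10 11

C = [3/43, 5/43, 8/43, 9/43, 14/43, 15/43, 20/43, 26/43, 33/43, 35/43, 38/43, 1]
j=0: u_0=19/720 ∈ [0, 3/43) → index 0
j=1: u_1=79/720 ∈ [3/43, 5/43) → index 1
j=2: u_2=139/720 ∈ [8/43, 9/43) → index 3
j=3: u_3=199/720 ∈ [9/43, 14/43) → index 4
j=4: u_4=259/720 ∈ [15/43, 20/43) → index 6
j=5: u_5=319/720 ∈ [15/43, 20/43) → index 6
j=6: u_6=379/720 ∈ [20/43, 26/43) → index 7
j=7: u_7=439/720 ∈ [26/43, 33/43) → index 8
j=8: u_8=499/720 ∈ [26/43, 33/43) → index 8
j=9: u_9=559/720 ∈ [33/43, 35/43) → index 9
j=10: u_10=619/720 ∈ [35/43, 38/43) → index 10
j=11: u_11=679/720 ∈ [38/43, 1) → index 11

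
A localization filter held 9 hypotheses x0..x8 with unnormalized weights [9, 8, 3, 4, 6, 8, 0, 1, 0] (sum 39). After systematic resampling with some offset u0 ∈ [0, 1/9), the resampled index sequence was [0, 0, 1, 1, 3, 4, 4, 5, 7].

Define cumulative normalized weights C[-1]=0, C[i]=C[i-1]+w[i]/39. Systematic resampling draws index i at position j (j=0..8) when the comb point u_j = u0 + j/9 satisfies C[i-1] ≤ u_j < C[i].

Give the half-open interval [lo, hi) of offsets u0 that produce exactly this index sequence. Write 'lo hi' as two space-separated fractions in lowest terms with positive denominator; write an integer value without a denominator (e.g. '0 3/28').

10/117 4/39

C = [3/13, 17/39, 20/39, 8/13, 10/13, 38/39, 38/39, 1, 1]
j=0 picked index 0: u0 ∈ [0, 3/13)
j=1 picked index 0: u0 ∈ [-1/9, 14/117)
j=2 picked index 1: u0 ∈ [1/117, 25/117)
j=3 picked index 1: u0 ∈ [-4/39, 4/39)
j=4 picked index 3: u0 ∈ [8/117, 20/117)
j=5 picked index 4: u0 ∈ [7/117, 25/117)
j=6 picked index 4: u0 ∈ [-2/39, 4/39)
j=7 picked index 5: u0 ∈ [-1/117, 23/117)
j=8 picked index 7: u0 ∈ [10/117, 1/9)
intersection: [10/117, 4/39)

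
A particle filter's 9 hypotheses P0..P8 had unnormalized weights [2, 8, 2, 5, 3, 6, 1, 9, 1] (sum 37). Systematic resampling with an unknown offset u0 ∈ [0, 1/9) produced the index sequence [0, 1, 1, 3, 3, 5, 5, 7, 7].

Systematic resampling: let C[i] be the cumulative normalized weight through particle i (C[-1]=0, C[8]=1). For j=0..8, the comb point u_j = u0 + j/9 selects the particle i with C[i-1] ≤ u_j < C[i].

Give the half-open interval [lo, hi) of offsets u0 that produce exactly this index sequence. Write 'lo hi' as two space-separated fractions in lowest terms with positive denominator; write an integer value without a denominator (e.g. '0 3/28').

C = [2/37, 10/37, 12/37, 17/37, 20/37, 26/37, 27/37, 36/37, 1]
j=0 picked index 0: u0 ∈ [0, 2/37)
j=1 picked index 1: u0 ∈ [-19/333, 53/333)
j=2 picked index 1: u0 ∈ [-56/333, 16/333)
j=3 picked index 3: u0 ∈ [-1/111, 14/111)
j=4 picked index 3: u0 ∈ [-40/333, 5/333)
j=5 picked index 5: u0 ∈ [-5/333, 49/333)
j=6 picked index 5: u0 ∈ [-14/111, 4/111)
j=7 picked index 7: u0 ∈ [-16/333, 65/333)
j=8 picked index 7: u0 ∈ [-53/333, 28/333)
intersection: [0, 5/333)

0 5/333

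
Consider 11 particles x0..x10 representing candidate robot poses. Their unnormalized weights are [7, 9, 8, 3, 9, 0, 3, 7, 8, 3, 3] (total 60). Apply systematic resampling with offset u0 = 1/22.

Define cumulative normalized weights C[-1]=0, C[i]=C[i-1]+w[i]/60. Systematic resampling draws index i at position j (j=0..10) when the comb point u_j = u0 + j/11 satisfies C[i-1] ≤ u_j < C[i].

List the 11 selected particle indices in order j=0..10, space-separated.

C = [7/60, 4/15, 2/5, 9/20, 3/5, 3/5, 13/20, 23/30, 9/10, 19/20, 1]
j=0: u_0=1/22 ∈ [0, 7/60) → index 0
j=1: u_1=3/22 ∈ [7/60, 4/15) → index 1
j=2: u_2=5/22 ∈ [7/60, 4/15) → index 1
j=3: u_3=7/22 ∈ [4/15, 2/5) → index 2
j=4: u_4=9/22 ∈ [2/5, 9/20) → index 3
j=5: u_5=1/2 ∈ [9/20, 3/5) → index 4
j=6: u_6=13/22 ∈ [9/20, 3/5) → index 4
j=7: u_7=15/22 ∈ [13/20, 23/30) → index 7
j=8: u_8=17/22 ∈ [23/30, 9/10) → index 8
j=9: u_9=19/22 ∈ [23/30, 9/10) → index 8
j=10: u_10=21/22 ∈ [19/20, 1) → index 10

0 1 1 2 3 4 4 7 8 8 10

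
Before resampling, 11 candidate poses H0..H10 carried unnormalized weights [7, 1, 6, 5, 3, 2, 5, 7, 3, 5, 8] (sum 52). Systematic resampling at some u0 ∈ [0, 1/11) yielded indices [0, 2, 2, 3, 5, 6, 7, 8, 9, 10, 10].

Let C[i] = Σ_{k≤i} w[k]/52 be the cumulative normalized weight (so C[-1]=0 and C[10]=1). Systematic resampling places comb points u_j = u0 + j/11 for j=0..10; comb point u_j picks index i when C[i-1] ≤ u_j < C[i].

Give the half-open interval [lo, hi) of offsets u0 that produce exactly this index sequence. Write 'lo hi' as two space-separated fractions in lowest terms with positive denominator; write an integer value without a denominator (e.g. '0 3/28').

C = [7/52, 2/13, 7/26, 19/52, 11/26, 6/13, 29/52, 9/13, 3/4, 11/13, 1]
j=0 picked index 0: u0 ∈ [0, 7/52)
j=1 picked index 2: u0 ∈ [9/143, 51/286)
j=2 picked index 2: u0 ∈ [-4/143, 25/286)
j=3 picked index 3: u0 ∈ [-1/286, 53/572)
j=4 picked index 5: u0 ∈ [17/286, 14/143)
j=5 picked index 6: u0 ∈ [1/143, 59/572)
j=6 picked index 7: u0 ∈ [7/572, 21/143)
j=7 picked index 8: u0 ∈ [8/143, 5/44)
j=8 picked index 9: u0 ∈ [1/44, 17/143)
j=9 picked index 10: u0 ∈ [4/143, 2/11)
j=10 picked index 10: u0 ∈ [-9/143, 1/11)
intersection: [9/143, 25/286)

9/143 25/286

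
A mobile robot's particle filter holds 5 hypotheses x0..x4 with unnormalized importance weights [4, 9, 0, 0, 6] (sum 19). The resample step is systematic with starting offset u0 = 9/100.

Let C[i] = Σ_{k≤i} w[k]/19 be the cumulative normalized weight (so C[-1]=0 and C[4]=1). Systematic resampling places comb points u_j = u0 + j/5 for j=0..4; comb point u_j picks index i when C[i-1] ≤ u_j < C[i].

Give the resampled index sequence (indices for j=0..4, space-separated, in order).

C = [4/19, 13/19, 13/19, 13/19, 1]
j=0: u_0=9/100 ∈ [0, 4/19) → index 0
j=1: u_1=29/100 ∈ [4/19, 13/19) → index 1
j=2: u_2=49/100 ∈ [4/19, 13/19) → index 1
j=3: u_3=69/100 ∈ [13/19, 1) → index 4
j=4: u_4=89/100 ∈ [13/19, 1) → index 4

0 1 1 4 4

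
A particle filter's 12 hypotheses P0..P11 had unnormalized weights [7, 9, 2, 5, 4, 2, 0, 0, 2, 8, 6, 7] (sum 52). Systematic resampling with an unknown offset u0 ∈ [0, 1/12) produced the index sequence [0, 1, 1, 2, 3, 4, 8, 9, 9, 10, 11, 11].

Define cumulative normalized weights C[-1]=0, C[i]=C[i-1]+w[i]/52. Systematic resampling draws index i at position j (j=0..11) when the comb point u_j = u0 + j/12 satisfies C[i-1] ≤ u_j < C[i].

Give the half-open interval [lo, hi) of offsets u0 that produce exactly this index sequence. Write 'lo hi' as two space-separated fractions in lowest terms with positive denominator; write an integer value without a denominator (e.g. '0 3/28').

3/52 1/12

C = [7/52, 4/13, 9/26, 23/52, 27/52, 29/52, 29/52, 29/52, 31/52, 3/4, 45/52, 1]
j=0 picked index 0: u0 ∈ [0, 7/52)
j=1 picked index 1: u0 ∈ [2/39, 35/156)
j=2 picked index 1: u0 ∈ [-5/156, 11/78)
j=3 picked index 2: u0 ∈ [3/52, 5/52)
j=4 picked index 3: u0 ∈ [1/78, 17/156)
j=5 picked index 4: u0 ∈ [1/39, 4/39)
j=6 picked index 8: u0 ∈ [3/52, 5/52)
j=7 picked index 9: u0 ∈ [1/78, 1/6)
j=8 picked index 9: u0 ∈ [-11/156, 1/12)
j=9 picked index 10: u0 ∈ [0, 3/26)
j=10 picked index 11: u0 ∈ [5/156, 1/6)
j=11 picked index 11: u0 ∈ [-2/39, 1/12)
intersection: [3/52, 1/12)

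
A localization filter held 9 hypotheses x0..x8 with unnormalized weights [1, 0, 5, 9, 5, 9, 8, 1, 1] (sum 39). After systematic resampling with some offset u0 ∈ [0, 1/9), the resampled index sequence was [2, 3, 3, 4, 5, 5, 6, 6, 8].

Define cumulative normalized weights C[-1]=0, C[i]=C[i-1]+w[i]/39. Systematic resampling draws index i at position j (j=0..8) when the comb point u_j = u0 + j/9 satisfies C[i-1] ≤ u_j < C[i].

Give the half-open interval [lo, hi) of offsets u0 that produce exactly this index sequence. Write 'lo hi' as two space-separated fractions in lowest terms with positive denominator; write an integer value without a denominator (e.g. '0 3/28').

C = [1/39, 1/39, 2/13, 5/13, 20/39, 29/39, 37/39, 38/39, 1]
j=0 picked index 2: u0 ∈ [1/39, 2/13)
j=1 picked index 3: u0 ∈ [5/117, 32/117)
j=2 picked index 3: u0 ∈ [-8/117, 19/117)
j=3 picked index 4: u0 ∈ [2/39, 7/39)
j=4 picked index 5: u0 ∈ [8/117, 35/117)
j=5 picked index 5: u0 ∈ [-5/117, 22/117)
j=6 picked index 6: u0 ∈ [1/13, 11/39)
j=7 picked index 6: u0 ∈ [-4/117, 20/117)
j=8 picked index 8: u0 ∈ [10/117, 1/9)
intersection: [10/117, 1/9)

10/117 1/9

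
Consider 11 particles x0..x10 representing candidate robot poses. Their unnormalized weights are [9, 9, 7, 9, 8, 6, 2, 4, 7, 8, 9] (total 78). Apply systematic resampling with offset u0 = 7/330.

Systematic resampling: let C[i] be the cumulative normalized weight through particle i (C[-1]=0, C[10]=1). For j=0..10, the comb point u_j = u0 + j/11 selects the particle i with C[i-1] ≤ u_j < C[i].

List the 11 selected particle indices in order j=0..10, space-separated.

C = [3/26, 3/13, 25/78, 17/39, 7/13, 8/13, 25/39, 9/13, 61/78, 23/26, 1]
j=0: u_0=7/330 ∈ [0, 3/26) → index 0
j=1: u_1=37/330 ∈ [0, 3/26) → index 0
j=2: u_2=67/330 ∈ [3/26, 3/13) → index 1
j=3: u_3=97/330 ∈ [3/13, 25/78) → index 2
j=4: u_4=127/330 ∈ [25/78, 17/39) → index 3
j=5: u_5=157/330 ∈ [17/39, 7/13) → index 4
j=6: u_6=17/30 ∈ [7/13, 8/13) → index 5
j=7: u_7=217/330 ∈ [25/39, 9/13) → index 7
j=8: u_8=247/330 ∈ [9/13, 61/78) → index 8
j=9: u_9=277/330 ∈ [61/78, 23/26) → index 9
j=10: u_10=307/330 ∈ [23/26, 1) → index 10

0 0 1 2 3 4 5 7 8 9 10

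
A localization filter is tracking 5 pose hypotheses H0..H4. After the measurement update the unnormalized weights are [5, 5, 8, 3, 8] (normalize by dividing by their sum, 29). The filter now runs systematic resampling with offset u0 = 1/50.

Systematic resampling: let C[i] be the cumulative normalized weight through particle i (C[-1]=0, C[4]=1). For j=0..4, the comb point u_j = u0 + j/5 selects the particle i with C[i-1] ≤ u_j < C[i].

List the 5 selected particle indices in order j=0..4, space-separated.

C = [5/29, 10/29, 18/29, 21/29, 1]
j=0: u_0=1/50 ∈ [0, 5/29) → index 0
j=1: u_1=11/50 ∈ [5/29, 10/29) → index 1
j=2: u_2=21/50 ∈ [10/29, 18/29) → index 2
j=3: u_3=31/50 ∈ [10/29, 18/29) → index 2
j=4: u_4=41/50 ∈ [21/29, 1) → index 4

0 1 2 2 4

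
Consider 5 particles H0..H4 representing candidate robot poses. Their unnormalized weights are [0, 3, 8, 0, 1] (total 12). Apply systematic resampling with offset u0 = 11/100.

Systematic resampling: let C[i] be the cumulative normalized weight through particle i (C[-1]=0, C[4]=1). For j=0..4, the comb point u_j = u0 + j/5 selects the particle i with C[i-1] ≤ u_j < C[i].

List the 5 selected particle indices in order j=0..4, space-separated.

C = [0, 1/4, 11/12, 11/12, 1]
j=0: u_0=11/100 ∈ [0, 1/4) → index 1
j=1: u_1=31/100 ∈ [1/4, 11/12) → index 2
j=2: u_2=51/100 ∈ [1/4, 11/12) → index 2
j=3: u_3=71/100 ∈ [1/4, 11/12) → index 2
j=4: u_4=91/100 ∈ [1/4, 11/12) → index 2

1 2 2 2 2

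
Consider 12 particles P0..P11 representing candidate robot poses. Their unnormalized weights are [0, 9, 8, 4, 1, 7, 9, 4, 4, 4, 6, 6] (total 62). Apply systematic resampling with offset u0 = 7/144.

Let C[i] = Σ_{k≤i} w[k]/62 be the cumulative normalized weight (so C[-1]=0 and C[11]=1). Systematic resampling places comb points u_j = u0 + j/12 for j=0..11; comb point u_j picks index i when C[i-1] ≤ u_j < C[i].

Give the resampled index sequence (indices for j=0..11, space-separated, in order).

C = [0, 9/62, 17/62, 21/62, 11/31, 29/62, 19/31, 21/31, 23/31, 25/31, 28/31, 1]
j=0: u_0=7/144 ∈ [0, 9/62) → index 1
j=1: u_1=19/144 ∈ [0, 9/62) → index 1
j=2: u_2=31/144 ∈ [9/62, 17/62) → index 2
j=3: u_3=43/144 ∈ [17/62, 21/62) → index 3
j=4: u_4=55/144 ∈ [11/31, 29/62) → index 5
j=5: u_5=67/144 ∈ [11/31, 29/62) → index 5
j=6: u_6=79/144 ∈ [29/62, 19/31) → index 6
j=7: u_7=91/144 ∈ [19/31, 21/31) → index 7
j=8: u_8=103/144 ∈ [21/31, 23/31) → index 8
j=9: u_9=115/144 ∈ [23/31, 25/31) → index 9
j=10: u_10=127/144 ∈ [25/31, 28/31) → index 10
j=11: u_11=139/144 ∈ [28/31, 1) → index 11

1 1 2 3 5 5 6 7 8 9 10 11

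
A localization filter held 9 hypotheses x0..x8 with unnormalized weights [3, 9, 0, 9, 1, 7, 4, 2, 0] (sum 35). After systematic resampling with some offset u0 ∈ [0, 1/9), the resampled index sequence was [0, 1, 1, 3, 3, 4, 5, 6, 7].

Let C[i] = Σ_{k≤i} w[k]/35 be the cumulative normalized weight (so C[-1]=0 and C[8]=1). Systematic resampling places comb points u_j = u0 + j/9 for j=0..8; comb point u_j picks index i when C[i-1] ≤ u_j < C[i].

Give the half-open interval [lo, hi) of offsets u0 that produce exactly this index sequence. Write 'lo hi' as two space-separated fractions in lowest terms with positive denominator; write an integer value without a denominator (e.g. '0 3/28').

C = [3/35, 12/35, 12/35, 3/5, 22/35, 29/35, 33/35, 1, 1]
j=0 picked index 0: u0 ∈ [0, 3/35)
j=1 picked index 1: u0 ∈ [-8/315, 73/315)
j=2 picked index 1: u0 ∈ [-43/315, 38/315)
j=3 picked index 3: u0 ∈ [1/105, 4/15)
j=4 picked index 3: u0 ∈ [-32/315, 7/45)
j=5 picked index 4: u0 ∈ [2/45, 23/315)
j=6 picked index 5: u0 ∈ [-4/105, 17/105)
j=7 picked index 6: u0 ∈ [16/315, 52/315)
j=8 picked index 7: u0 ∈ [17/315, 1/9)
intersection: [17/315, 23/315)

17/315 23/315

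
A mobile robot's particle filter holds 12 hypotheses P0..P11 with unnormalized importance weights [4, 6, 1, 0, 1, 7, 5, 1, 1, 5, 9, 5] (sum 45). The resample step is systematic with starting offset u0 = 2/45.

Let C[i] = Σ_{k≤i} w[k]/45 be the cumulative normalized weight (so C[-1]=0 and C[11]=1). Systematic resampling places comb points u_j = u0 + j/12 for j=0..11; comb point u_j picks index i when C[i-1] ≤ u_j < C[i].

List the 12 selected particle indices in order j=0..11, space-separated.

0 1 1 5 5 6 7 9 10 10 10 11

C = [4/45, 2/9, 11/45, 11/45, 4/15, 19/45, 8/15, 5/9, 26/45, 31/45, 8/9, 1]
j=0: u_0=2/45 ∈ [0, 4/45) → index 0
j=1: u_1=23/180 ∈ [4/45, 2/9) → index 1
j=2: u_2=19/90 ∈ [4/45, 2/9) → index 1
j=3: u_3=53/180 ∈ [4/15, 19/45) → index 5
j=4: u_4=17/45 ∈ [4/15, 19/45) → index 5
j=5: u_5=83/180 ∈ [19/45, 8/15) → index 6
j=6: u_6=49/90 ∈ [8/15, 5/9) → index 7
j=7: u_7=113/180 ∈ [26/45, 31/45) → index 9
j=8: u_8=32/45 ∈ [31/45, 8/9) → index 10
j=9: u_9=143/180 ∈ [31/45, 8/9) → index 10
j=10: u_10=79/90 ∈ [31/45, 8/9) → index 10
j=11: u_11=173/180 ∈ [8/9, 1) → index 11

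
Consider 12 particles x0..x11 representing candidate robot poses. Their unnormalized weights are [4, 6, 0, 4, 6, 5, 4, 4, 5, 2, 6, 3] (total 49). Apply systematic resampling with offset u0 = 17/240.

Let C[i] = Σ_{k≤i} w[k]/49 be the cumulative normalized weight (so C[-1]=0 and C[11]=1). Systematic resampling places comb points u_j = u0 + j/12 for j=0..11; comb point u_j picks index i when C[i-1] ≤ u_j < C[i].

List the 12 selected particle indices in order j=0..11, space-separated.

0 1 3 4 4 5 6 7 8 10 10 11

C = [4/49, 10/49, 10/49, 2/7, 20/49, 25/49, 29/49, 33/49, 38/49, 40/49, 46/49, 1]
j=0: u_0=17/240 ∈ [0, 4/49) → index 0
j=1: u_1=37/240 ∈ [4/49, 10/49) → index 1
j=2: u_2=19/80 ∈ [10/49, 2/7) → index 3
j=3: u_3=77/240 ∈ [2/7, 20/49) → index 4
j=4: u_4=97/240 ∈ [2/7, 20/49) → index 4
j=5: u_5=39/80 ∈ [20/49, 25/49) → index 5
j=6: u_6=137/240 ∈ [25/49, 29/49) → index 6
j=7: u_7=157/240 ∈ [29/49, 33/49) → index 7
j=8: u_8=59/80 ∈ [33/49, 38/49) → index 8
j=9: u_9=197/240 ∈ [40/49, 46/49) → index 10
j=10: u_10=217/240 ∈ [40/49, 46/49) → index 10
j=11: u_11=79/80 ∈ [46/49, 1) → index 11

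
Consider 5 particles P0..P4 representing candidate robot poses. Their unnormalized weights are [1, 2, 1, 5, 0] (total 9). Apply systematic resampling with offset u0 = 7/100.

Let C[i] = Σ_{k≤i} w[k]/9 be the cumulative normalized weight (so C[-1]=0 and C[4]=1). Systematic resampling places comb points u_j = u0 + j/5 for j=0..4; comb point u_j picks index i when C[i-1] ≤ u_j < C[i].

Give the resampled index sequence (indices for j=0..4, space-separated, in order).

0 1 3 3 3

C = [1/9, 1/3, 4/9, 1, 1]
j=0: u_0=7/100 ∈ [0, 1/9) → index 0
j=1: u_1=27/100 ∈ [1/9, 1/3) → index 1
j=2: u_2=47/100 ∈ [4/9, 1) → index 3
j=3: u_3=67/100 ∈ [4/9, 1) → index 3
j=4: u_4=87/100 ∈ [4/9, 1) → index 3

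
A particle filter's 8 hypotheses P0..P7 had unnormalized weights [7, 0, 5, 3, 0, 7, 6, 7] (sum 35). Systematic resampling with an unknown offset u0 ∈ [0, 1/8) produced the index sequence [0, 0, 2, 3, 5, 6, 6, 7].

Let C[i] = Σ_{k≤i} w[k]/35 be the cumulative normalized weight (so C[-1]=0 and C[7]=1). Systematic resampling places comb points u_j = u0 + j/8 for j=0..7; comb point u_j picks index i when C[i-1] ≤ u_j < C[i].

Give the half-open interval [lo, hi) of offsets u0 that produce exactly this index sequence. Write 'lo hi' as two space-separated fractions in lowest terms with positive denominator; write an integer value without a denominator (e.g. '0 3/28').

1/280 1/20

C = [1/5, 1/5, 12/35, 3/7, 3/7, 22/35, 4/5, 1]
j=0 picked index 0: u0 ∈ [0, 1/5)
j=1 picked index 0: u0 ∈ [-1/8, 3/40)
j=2 picked index 2: u0 ∈ [-1/20, 13/140)
j=3 picked index 3: u0 ∈ [-9/280, 3/56)
j=4 picked index 5: u0 ∈ [-1/14, 9/70)
j=5 picked index 6: u0 ∈ [1/280, 7/40)
j=6 picked index 6: u0 ∈ [-17/140, 1/20)
j=7 picked index 7: u0 ∈ [-3/40, 1/8)
intersection: [1/280, 1/20)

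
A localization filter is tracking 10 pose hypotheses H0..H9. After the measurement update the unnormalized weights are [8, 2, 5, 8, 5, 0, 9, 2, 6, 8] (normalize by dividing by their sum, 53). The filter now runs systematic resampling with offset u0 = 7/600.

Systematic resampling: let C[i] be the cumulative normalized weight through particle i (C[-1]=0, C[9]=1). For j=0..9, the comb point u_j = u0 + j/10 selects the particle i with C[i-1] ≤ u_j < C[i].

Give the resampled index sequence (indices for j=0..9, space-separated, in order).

0 0 2 3 3 4 6 7 8 9

C = [8/53, 10/53, 15/53, 23/53, 28/53, 28/53, 37/53, 39/53, 45/53, 1]
j=0: u_0=7/600 ∈ [0, 8/53) → index 0
j=1: u_1=67/600 ∈ [0, 8/53) → index 0
j=2: u_2=127/600 ∈ [10/53, 15/53) → index 2
j=3: u_3=187/600 ∈ [15/53, 23/53) → index 3
j=4: u_4=247/600 ∈ [15/53, 23/53) → index 3
j=5: u_5=307/600 ∈ [23/53, 28/53) → index 4
j=6: u_6=367/600 ∈ [28/53, 37/53) → index 6
j=7: u_7=427/600 ∈ [37/53, 39/53) → index 7
j=8: u_8=487/600 ∈ [39/53, 45/53) → index 8
j=9: u_9=547/600 ∈ [45/53, 1) → index 9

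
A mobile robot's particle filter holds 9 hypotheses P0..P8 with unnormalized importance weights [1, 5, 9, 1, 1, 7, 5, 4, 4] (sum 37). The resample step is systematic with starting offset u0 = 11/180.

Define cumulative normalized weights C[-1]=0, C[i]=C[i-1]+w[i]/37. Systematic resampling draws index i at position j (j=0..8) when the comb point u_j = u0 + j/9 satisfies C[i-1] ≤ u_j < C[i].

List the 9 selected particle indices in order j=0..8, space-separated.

C = [1/37, 6/37, 15/37, 16/37, 17/37, 24/37, 29/37, 33/37, 1]
j=0: u_0=11/180 ∈ [1/37, 6/37) → index 1
j=1: u_1=31/180 ∈ [6/37, 15/37) → index 2
j=2: u_2=17/60 ∈ [6/37, 15/37) → index 2
j=3: u_3=71/180 ∈ [6/37, 15/37) → index 2
j=4: u_4=91/180 ∈ [17/37, 24/37) → index 5
j=5: u_5=37/60 ∈ [17/37, 24/37) → index 5
j=6: u_6=131/180 ∈ [24/37, 29/37) → index 6
j=7: u_7=151/180 ∈ [29/37, 33/37) → index 7
j=8: u_8=19/20 ∈ [33/37, 1) → index 8

1 2 2 2 5 5 6 7 8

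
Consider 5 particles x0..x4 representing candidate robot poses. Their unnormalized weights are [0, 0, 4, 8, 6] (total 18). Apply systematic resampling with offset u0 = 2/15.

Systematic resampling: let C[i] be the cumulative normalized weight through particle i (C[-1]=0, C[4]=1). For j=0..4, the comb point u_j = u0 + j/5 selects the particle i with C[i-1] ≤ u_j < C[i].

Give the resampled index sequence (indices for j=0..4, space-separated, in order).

C = [0, 0, 2/9, 2/3, 1]
j=0: u_0=2/15 ∈ [0, 2/9) → index 2
j=1: u_1=1/3 ∈ [2/9, 2/3) → index 3
j=2: u_2=8/15 ∈ [2/9, 2/3) → index 3
j=3: u_3=11/15 ∈ [2/3, 1) → index 4
j=4: u_4=14/15 ∈ [2/3, 1) → index 4

2 3 3 4 4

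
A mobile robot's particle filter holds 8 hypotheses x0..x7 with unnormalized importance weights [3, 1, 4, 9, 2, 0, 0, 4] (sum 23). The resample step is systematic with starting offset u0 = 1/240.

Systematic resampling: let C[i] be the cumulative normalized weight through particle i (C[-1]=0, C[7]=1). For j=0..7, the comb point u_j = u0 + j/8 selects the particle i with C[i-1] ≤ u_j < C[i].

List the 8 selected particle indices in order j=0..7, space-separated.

C = [3/23, 4/23, 8/23, 17/23, 19/23, 19/23, 19/23, 1]
j=0: u_0=1/240 ∈ [0, 3/23) → index 0
j=1: u_1=31/240 ∈ [0, 3/23) → index 0
j=2: u_2=61/240 ∈ [4/23, 8/23) → index 2
j=3: u_3=91/240 ∈ [8/23, 17/23) → index 3
j=4: u_4=121/240 ∈ [8/23, 17/23) → index 3
j=5: u_5=151/240 ∈ [8/23, 17/23) → index 3
j=6: u_6=181/240 ∈ [17/23, 19/23) → index 4
j=7: u_7=211/240 ∈ [19/23, 1) → index 7

0 0 2 3 3 3 4 7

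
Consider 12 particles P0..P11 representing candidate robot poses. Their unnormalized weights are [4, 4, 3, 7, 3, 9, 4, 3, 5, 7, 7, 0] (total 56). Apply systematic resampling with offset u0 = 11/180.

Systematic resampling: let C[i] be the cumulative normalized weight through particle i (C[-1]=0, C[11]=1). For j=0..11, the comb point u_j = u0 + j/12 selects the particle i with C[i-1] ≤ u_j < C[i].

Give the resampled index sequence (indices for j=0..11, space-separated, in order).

C = [1/14, 1/7, 11/56, 9/28, 3/8, 15/28, 17/28, 37/56, 3/4, 7/8, 1, 1]
j=0: u_0=11/180 ∈ [0, 1/14) → index 0
j=1: u_1=13/90 ∈ [1/7, 11/56) → index 2
j=2: u_2=41/180 ∈ [11/56, 9/28) → index 3
j=3: u_3=14/45 ∈ [11/56, 9/28) → index 3
j=4: u_4=71/180 ∈ [3/8, 15/28) → index 5
j=5: u_5=43/90 ∈ [3/8, 15/28) → index 5
j=6: u_6=101/180 ∈ [15/28, 17/28) → index 6
j=7: u_7=29/45 ∈ [17/28, 37/56) → index 7
j=8: u_8=131/180 ∈ [37/56, 3/4) → index 8
j=9: u_9=73/90 ∈ [3/4, 7/8) → index 9
j=10: u_10=161/180 ∈ [7/8, 1) → index 10
j=11: u_11=44/45 ∈ [7/8, 1) → index 10

0 2 3 3 5 5 6 7 8 9 10 10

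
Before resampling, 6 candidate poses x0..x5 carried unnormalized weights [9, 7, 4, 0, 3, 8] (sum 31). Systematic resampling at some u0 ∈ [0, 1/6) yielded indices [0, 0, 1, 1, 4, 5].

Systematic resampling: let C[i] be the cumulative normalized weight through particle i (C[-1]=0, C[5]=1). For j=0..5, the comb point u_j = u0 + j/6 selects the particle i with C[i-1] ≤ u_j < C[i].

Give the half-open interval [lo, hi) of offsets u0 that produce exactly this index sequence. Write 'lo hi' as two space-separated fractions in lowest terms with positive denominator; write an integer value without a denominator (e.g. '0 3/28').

0 1/62

C = [9/31, 16/31, 20/31, 20/31, 23/31, 1]
j=0 picked index 0: u0 ∈ [0, 9/31)
j=1 picked index 0: u0 ∈ [-1/6, 23/186)
j=2 picked index 1: u0 ∈ [-4/93, 17/93)
j=3 picked index 1: u0 ∈ [-13/62, 1/62)
j=4 picked index 4: u0 ∈ [-2/93, 7/93)
j=5 picked index 5: u0 ∈ [-17/186, 1/6)
intersection: [0, 1/62)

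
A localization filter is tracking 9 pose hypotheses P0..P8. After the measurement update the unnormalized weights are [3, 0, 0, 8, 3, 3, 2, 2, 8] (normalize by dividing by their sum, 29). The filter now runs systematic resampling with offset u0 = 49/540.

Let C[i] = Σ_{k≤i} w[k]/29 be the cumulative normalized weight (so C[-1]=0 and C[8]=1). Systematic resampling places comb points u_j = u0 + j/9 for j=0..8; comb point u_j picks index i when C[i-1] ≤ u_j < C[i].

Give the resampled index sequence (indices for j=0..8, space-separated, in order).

C = [3/29, 3/29, 3/29, 11/29, 14/29, 17/29, 19/29, 21/29, 1]
j=0: u_0=49/540 ∈ [0, 3/29) → index 0
j=1: u_1=109/540 ∈ [3/29, 11/29) → index 3
j=2: u_2=169/540 ∈ [3/29, 11/29) → index 3
j=3: u_3=229/540 ∈ [11/29, 14/29) → index 4
j=4: u_4=289/540 ∈ [14/29, 17/29) → index 5
j=5: u_5=349/540 ∈ [17/29, 19/29) → index 6
j=6: u_6=409/540 ∈ [21/29, 1) → index 8
j=7: u_7=469/540 ∈ [21/29, 1) → index 8
j=8: u_8=529/540 ∈ [21/29, 1) → index 8

0 3 3 4 5 6 8 8 8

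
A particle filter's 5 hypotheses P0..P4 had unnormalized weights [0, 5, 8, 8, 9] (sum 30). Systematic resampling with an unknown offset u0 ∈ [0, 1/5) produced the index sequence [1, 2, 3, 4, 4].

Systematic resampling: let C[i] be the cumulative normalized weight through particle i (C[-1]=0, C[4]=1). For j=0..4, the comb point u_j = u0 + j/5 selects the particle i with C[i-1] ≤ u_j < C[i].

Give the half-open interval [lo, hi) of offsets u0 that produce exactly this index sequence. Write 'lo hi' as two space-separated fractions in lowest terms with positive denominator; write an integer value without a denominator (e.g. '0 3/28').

C = [0, 1/6, 13/30, 7/10, 1]
j=0 picked index 1: u0 ∈ [0, 1/6)
j=1 picked index 2: u0 ∈ [-1/30, 7/30)
j=2 picked index 3: u0 ∈ [1/30, 3/10)
j=3 picked index 4: u0 ∈ [1/10, 2/5)
j=4 picked index 4: u0 ∈ [-1/10, 1/5)
intersection: [1/10, 1/6)

1/10 1/6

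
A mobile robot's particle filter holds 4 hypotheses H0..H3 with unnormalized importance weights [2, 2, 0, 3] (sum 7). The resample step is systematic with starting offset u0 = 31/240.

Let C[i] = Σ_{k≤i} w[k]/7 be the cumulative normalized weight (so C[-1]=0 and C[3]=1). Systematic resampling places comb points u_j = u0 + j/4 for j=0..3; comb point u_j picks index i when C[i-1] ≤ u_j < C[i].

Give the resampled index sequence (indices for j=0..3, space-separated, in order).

0 1 3 3

C = [2/7, 4/7, 4/7, 1]
j=0: u_0=31/240 ∈ [0, 2/7) → index 0
j=1: u_1=91/240 ∈ [2/7, 4/7) → index 1
j=2: u_2=151/240 ∈ [4/7, 1) → index 3
j=3: u_3=211/240 ∈ [4/7, 1) → index 3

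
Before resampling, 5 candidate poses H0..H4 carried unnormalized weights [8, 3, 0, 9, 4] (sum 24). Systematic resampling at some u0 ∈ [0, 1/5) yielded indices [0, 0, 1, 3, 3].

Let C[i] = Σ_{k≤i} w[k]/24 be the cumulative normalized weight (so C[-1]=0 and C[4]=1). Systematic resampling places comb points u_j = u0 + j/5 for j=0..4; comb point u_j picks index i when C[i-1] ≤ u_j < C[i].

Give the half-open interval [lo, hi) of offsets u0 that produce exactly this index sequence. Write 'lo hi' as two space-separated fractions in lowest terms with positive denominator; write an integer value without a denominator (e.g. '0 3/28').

0 1/30

C = [1/3, 11/24, 11/24, 5/6, 1]
j=0 picked index 0: u0 ∈ [0, 1/3)
j=1 picked index 0: u0 ∈ [-1/5, 2/15)
j=2 picked index 1: u0 ∈ [-1/15, 7/120)
j=3 picked index 3: u0 ∈ [-17/120, 7/30)
j=4 picked index 3: u0 ∈ [-41/120, 1/30)
intersection: [0, 1/30)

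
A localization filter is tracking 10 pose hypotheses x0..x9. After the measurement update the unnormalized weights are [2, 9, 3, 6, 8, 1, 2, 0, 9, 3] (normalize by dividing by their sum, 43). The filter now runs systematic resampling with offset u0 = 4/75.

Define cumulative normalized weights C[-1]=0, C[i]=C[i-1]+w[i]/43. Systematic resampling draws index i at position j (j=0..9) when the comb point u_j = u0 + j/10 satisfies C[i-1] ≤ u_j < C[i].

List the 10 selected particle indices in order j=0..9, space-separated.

1 1 1 3 3 4 5 8 8 9

C = [2/43, 11/43, 14/43, 20/43, 28/43, 29/43, 31/43, 31/43, 40/43, 1]
j=0: u_0=4/75 ∈ [2/43, 11/43) → index 1
j=1: u_1=23/150 ∈ [2/43, 11/43) → index 1
j=2: u_2=19/75 ∈ [2/43, 11/43) → index 1
j=3: u_3=53/150 ∈ [14/43, 20/43) → index 3
j=4: u_4=34/75 ∈ [14/43, 20/43) → index 3
j=5: u_5=83/150 ∈ [20/43, 28/43) → index 4
j=6: u_6=49/75 ∈ [28/43, 29/43) → index 5
j=7: u_7=113/150 ∈ [31/43, 40/43) → index 8
j=8: u_8=64/75 ∈ [31/43, 40/43) → index 8
j=9: u_9=143/150 ∈ [40/43, 1) → index 9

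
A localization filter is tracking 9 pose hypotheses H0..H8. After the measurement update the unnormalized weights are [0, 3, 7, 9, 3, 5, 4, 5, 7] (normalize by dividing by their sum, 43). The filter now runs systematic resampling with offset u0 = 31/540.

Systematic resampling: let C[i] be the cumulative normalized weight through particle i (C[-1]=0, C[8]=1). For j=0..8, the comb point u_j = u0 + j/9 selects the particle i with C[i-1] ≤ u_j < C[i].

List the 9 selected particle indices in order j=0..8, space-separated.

C = [0, 3/43, 10/43, 19/43, 22/43, 27/43, 31/43, 36/43, 1]
j=0: u_0=31/540 ∈ [0, 3/43) → index 1
j=1: u_1=91/540 ∈ [3/43, 10/43) → index 2
j=2: u_2=151/540 ∈ [10/43, 19/43) → index 3
j=3: u_3=211/540 ∈ [10/43, 19/43) → index 3
j=4: u_4=271/540 ∈ [19/43, 22/43) → index 4
j=5: u_5=331/540 ∈ [22/43, 27/43) → index 5
j=6: u_6=391/540 ∈ [31/43, 36/43) → index 7
j=7: u_7=451/540 ∈ [31/43, 36/43) → index 7
j=8: u_8=511/540 ∈ [36/43, 1) → index 8

1 2 3 3 4 5 7 7 8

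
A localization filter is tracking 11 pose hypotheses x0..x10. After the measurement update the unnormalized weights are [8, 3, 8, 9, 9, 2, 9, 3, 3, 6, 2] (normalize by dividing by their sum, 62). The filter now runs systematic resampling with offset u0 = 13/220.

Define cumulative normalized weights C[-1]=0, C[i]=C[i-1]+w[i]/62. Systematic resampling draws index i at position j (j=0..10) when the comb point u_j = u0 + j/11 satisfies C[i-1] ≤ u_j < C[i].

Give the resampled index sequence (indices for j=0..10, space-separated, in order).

C = [4/31, 11/62, 19/62, 14/31, 37/62, 39/62, 24/31, 51/62, 27/31, 30/31, 1]
j=0: u_0=13/220 ∈ [0, 4/31) → index 0
j=1: u_1=3/20 ∈ [4/31, 11/62) → index 1
j=2: u_2=53/220 ∈ [11/62, 19/62) → index 2
j=3: u_3=73/220 ∈ [19/62, 14/31) → index 3
j=4: u_4=93/220 ∈ [19/62, 14/31) → index 3
j=5: u_5=113/220 ∈ [14/31, 37/62) → index 4
j=6: u_6=133/220 ∈ [37/62, 39/62) → index 5
j=7: u_7=153/220 ∈ [39/62, 24/31) → index 6
j=8: u_8=173/220 ∈ [24/31, 51/62) → index 7
j=9: u_9=193/220 ∈ [27/31, 30/31) → index 9
j=10: u_10=213/220 ∈ [30/31, 1) → index 10

0 1 2 3 3 4 5 6 7 9 10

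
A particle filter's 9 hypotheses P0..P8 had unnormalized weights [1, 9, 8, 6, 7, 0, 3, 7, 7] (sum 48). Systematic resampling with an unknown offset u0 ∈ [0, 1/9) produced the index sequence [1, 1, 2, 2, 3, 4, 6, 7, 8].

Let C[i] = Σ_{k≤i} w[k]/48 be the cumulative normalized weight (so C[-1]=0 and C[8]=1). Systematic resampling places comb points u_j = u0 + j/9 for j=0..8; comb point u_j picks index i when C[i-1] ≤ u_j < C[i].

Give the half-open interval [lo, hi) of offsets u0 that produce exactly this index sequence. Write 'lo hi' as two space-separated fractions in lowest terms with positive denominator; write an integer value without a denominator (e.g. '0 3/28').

1/48 1/24

C = [1/48, 5/24, 3/8, 1/2, 31/48, 31/48, 17/24, 41/48, 1]
j=0 picked index 1: u0 ∈ [1/48, 5/24)
j=1 picked index 1: u0 ∈ [-13/144, 7/72)
j=2 picked index 2: u0 ∈ [-1/72, 11/72)
j=3 picked index 2: u0 ∈ [-1/8, 1/24)
j=4 picked index 3: u0 ∈ [-5/72, 1/18)
j=5 picked index 4: u0 ∈ [-1/18, 13/144)
j=6 picked index 6: u0 ∈ [-1/48, 1/24)
j=7 picked index 7: u0 ∈ [-5/72, 11/144)
j=8 picked index 8: u0 ∈ [-5/144, 1/9)
intersection: [1/48, 1/24)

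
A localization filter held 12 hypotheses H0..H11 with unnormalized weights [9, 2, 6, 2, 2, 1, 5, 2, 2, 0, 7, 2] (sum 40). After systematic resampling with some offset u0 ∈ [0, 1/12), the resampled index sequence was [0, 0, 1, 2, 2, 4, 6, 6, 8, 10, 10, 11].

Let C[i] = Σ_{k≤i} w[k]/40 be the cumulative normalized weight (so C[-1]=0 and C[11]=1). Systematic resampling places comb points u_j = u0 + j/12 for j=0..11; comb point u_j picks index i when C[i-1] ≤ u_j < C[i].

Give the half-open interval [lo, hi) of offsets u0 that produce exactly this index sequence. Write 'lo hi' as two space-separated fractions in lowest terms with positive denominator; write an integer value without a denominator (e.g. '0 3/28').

C = [9/40, 11/40, 17/40, 19/40, 21/40, 11/20, 27/40, 29/40, 31/40, 31/40, 19/20, 1]
j=0 picked index 0: u0 ∈ [0, 9/40)
j=1 picked index 0: u0 ∈ [-1/12, 17/120)
j=2 picked index 1: u0 ∈ [7/120, 13/120)
j=3 picked index 2: u0 ∈ [1/40, 7/40)
j=4 picked index 2: u0 ∈ [-7/120, 11/120)
j=5 picked index 4: u0 ∈ [7/120, 13/120)
j=6 picked index 6: u0 ∈ [1/20, 7/40)
j=7 picked index 6: u0 ∈ [-1/30, 11/120)
j=8 picked index 8: u0 ∈ [7/120, 13/120)
j=9 picked index 10: u0 ∈ [1/40, 1/5)
j=10 picked index 10: u0 ∈ [-7/120, 7/60)
j=11 picked index 11: u0 ∈ [1/30, 1/12)
intersection: [7/120, 1/12)

7/120 1/12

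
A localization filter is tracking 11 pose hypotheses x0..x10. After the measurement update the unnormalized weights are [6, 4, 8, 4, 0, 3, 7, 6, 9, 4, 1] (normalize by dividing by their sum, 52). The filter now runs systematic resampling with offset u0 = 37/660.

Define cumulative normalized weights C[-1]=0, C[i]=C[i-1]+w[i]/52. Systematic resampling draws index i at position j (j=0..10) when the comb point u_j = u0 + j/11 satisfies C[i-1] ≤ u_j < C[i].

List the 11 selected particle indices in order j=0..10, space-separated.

C = [3/26, 5/26, 9/26, 11/26, 11/26, 25/52, 8/13, 19/26, 47/52, 51/52, 1]
j=0: u_0=37/660 ∈ [0, 3/26) → index 0
j=1: u_1=97/660 ∈ [3/26, 5/26) → index 1
j=2: u_2=157/660 ∈ [5/26, 9/26) → index 2
j=3: u_3=217/660 ∈ [5/26, 9/26) → index 2
j=4: u_4=277/660 ∈ [9/26, 11/26) → index 3
j=5: u_5=337/660 ∈ [25/52, 8/13) → index 6
j=6: u_6=397/660 ∈ [25/52, 8/13) → index 6
j=7: u_7=457/660 ∈ [8/13, 19/26) → index 7
j=8: u_8=47/60 ∈ [19/26, 47/52) → index 8
j=9: u_9=577/660 ∈ [19/26, 47/52) → index 8
j=10: u_10=637/660 ∈ [47/52, 51/52) → index 9

0 1 2 2 3 6 6 7 8 8 9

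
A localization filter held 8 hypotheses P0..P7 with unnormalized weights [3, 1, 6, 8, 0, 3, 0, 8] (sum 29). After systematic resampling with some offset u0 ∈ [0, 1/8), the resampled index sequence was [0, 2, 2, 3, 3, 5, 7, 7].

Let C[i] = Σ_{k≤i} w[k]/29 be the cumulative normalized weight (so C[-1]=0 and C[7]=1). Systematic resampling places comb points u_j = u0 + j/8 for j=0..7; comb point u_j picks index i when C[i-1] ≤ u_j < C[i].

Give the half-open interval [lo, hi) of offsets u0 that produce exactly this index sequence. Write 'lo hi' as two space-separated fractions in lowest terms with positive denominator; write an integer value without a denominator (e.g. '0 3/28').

C = [3/29, 4/29, 10/29, 18/29, 18/29, 21/29, 21/29, 1]
j=0 picked index 0: u0 ∈ [0, 3/29)
j=1 picked index 2: u0 ∈ [3/232, 51/232)
j=2 picked index 2: u0 ∈ [-13/116, 11/116)
j=3 picked index 3: u0 ∈ [-7/232, 57/232)
j=4 picked index 3: u0 ∈ [-9/58, 7/58)
j=5 picked index 5: u0 ∈ [-1/232, 23/232)
j=6 picked index 7: u0 ∈ [-3/116, 1/4)
j=7 picked index 7: u0 ∈ [-35/232, 1/8)
intersection: [3/232, 11/116)

3/232 11/116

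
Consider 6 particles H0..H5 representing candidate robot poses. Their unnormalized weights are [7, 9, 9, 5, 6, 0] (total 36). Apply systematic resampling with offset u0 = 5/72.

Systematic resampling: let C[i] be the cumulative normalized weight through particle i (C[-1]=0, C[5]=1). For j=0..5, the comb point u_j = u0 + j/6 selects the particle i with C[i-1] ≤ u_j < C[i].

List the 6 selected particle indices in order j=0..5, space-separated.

C = [7/36, 4/9, 25/36, 5/6, 1, 1]
j=0: u_0=5/72 ∈ [0, 7/36) → index 0
j=1: u_1=17/72 ∈ [7/36, 4/9) → index 1
j=2: u_2=29/72 ∈ [7/36, 4/9) → index 1
j=3: u_3=41/72 ∈ [4/9, 25/36) → index 2
j=4: u_4=53/72 ∈ [25/36, 5/6) → index 3
j=5: u_5=65/72 ∈ [5/6, 1) → index 4

0 1 1 2 3 4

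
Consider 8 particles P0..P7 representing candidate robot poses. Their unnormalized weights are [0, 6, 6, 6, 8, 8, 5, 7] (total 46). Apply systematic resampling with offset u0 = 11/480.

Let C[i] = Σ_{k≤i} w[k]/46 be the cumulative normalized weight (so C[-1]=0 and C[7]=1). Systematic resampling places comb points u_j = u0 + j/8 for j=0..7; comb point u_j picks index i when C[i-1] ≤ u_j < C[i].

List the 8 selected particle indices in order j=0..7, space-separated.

1 2 3 4 4 5 6 7

C = [0, 3/23, 6/23, 9/23, 13/23, 17/23, 39/46, 1]
j=0: u_0=11/480 ∈ [0, 3/23) → index 1
j=1: u_1=71/480 ∈ [3/23, 6/23) → index 2
j=2: u_2=131/480 ∈ [6/23, 9/23) → index 3
j=3: u_3=191/480 ∈ [9/23, 13/23) → index 4
j=4: u_4=251/480 ∈ [9/23, 13/23) → index 4
j=5: u_5=311/480 ∈ [13/23, 17/23) → index 5
j=6: u_6=371/480 ∈ [17/23, 39/46) → index 6
j=7: u_7=431/480 ∈ [39/46, 1) → index 7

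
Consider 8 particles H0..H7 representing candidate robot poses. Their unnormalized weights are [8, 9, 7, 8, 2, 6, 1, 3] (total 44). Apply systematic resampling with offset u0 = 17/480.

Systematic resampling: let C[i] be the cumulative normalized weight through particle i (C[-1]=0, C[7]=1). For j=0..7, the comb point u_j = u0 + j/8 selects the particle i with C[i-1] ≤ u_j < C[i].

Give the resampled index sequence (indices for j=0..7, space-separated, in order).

C = [2/11, 17/44, 6/11, 8/11, 17/22, 10/11, 41/44, 1]
j=0: u_0=17/480 ∈ [0, 2/11) → index 0
j=1: u_1=77/480 ∈ [0, 2/11) → index 0
j=2: u_2=137/480 ∈ [2/11, 17/44) → index 1
j=3: u_3=197/480 ∈ [17/44, 6/11) → index 2
j=4: u_4=257/480 ∈ [17/44, 6/11) → index 2
j=5: u_5=317/480 ∈ [6/11, 8/11) → index 3
j=6: u_6=377/480 ∈ [17/22, 10/11) → index 5
j=7: u_7=437/480 ∈ [10/11, 41/44) → index 6

0 0 1 2 2 3 5 6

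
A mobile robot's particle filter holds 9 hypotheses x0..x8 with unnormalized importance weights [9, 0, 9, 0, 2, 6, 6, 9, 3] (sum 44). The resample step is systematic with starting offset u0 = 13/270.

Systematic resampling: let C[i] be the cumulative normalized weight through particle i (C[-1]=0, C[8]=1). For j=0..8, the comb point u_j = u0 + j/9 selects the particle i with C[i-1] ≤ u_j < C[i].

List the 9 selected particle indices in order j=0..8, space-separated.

C = [9/44, 9/44, 9/22, 9/22, 5/11, 13/22, 8/11, 41/44, 1]
j=0: u_0=13/270 ∈ [0, 9/44) → index 0
j=1: u_1=43/270 ∈ [0, 9/44) → index 0
j=2: u_2=73/270 ∈ [9/44, 9/22) → index 2
j=3: u_3=103/270 ∈ [9/44, 9/22) → index 2
j=4: u_4=133/270 ∈ [5/11, 13/22) → index 5
j=5: u_5=163/270 ∈ [13/22, 8/11) → index 6
j=6: u_6=193/270 ∈ [13/22, 8/11) → index 6
j=7: u_7=223/270 ∈ [8/11, 41/44) → index 7
j=8: u_8=253/270 ∈ [41/44, 1) → index 8

0 0 2 2 5 6 6 7 8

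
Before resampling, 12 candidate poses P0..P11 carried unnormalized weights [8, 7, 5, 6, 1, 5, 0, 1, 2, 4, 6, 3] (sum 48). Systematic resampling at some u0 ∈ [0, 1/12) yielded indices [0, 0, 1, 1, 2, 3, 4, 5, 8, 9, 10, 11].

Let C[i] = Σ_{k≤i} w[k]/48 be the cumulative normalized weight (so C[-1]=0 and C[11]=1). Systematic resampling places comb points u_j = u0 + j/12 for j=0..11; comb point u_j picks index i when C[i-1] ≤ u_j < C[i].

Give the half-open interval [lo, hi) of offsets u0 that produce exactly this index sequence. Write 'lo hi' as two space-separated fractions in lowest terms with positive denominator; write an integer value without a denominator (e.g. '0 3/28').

C = [1/6, 5/16, 5/12, 13/24, 9/16, 2/3, 2/3, 11/16, 35/48, 13/16, 15/16, 1]
j=0 picked index 0: u0 ∈ [0, 1/6)
j=1 picked index 0: u0 ∈ [-1/12, 1/12)
j=2 picked index 1: u0 ∈ [0, 7/48)
j=3 picked index 1: u0 ∈ [-1/12, 1/16)
j=4 picked index 2: u0 ∈ [-1/48, 1/12)
j=5 picked index 3: u0 ∈ [0, 1/8)
j=6 picked index 4: u0 ∈ [1/24, 1/16)
j=7 picked index 5: u0 ∈ [-1/48, 1/12)
j=8 picked index 8: u0 ∈ [1/48, 1/16)
j=9 picked index 9: u0 ∈ [-1/48, 1/16)
j=10 picked index 10: u0 ∈ [-1/48, 5/48)
j=11 picked index 11: u0 ∈ [1/48, 1/12)
intersection: [1/24, 1/16)

1/24 1/16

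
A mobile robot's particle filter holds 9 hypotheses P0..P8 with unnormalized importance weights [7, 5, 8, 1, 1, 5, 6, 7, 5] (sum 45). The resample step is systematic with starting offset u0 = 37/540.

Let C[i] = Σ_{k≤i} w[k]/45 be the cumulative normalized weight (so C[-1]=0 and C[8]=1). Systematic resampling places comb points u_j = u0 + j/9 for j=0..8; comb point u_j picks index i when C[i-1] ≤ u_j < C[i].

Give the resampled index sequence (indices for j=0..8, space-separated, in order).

0 1 2 2 5 6 7 7 8

C = [7/45, 4/15, 4/9, 7/15, 22/45, 3/5, 11/15, 8/9, 1]
j=0: u_0=37/540 ∈ [0, 7/45) → index 0
j=1: u_1=97/540 ∈ [7/45, 4/15) → index 1
j=2: u_2=157/540 ∈ [4/15, 4/9) → index 2
j=3: u_3=217/540 ∈ [4/15, 4/9) → index 2
j=4: u_4=277/540 ∈ [22/45, 3/5) → index 5
j=5: u_5=337/540 ∈ [3/5, 11/15) → index 6
j=6: u_6=397/540 ∈ [11/15, 8/9) → index 7
j=7: u_7=457/540 ∈ [11/15, 8/9) → index 7
j=8: u_8=517/540 ∈ [8/9, 1) → index 8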